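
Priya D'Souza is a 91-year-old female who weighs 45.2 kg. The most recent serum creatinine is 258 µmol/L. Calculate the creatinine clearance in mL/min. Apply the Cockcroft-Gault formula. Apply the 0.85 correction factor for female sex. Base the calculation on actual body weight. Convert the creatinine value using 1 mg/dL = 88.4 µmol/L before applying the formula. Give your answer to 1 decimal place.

SCr = 258 / 88.4 = 2.919 mg/dL
CrCl = (140 − 91) × 45.2 / (72 × 2.919) × 0.85 = 2214.8 / 210.17 × 0.85 ≈ 9.0 mL/min

9.0 mL/min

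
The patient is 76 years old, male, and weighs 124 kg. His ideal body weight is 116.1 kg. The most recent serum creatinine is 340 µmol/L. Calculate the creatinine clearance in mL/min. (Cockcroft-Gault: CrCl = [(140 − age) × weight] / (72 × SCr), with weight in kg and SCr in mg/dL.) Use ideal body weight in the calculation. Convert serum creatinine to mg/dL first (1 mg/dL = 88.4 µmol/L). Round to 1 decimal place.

26.8 mL/min

SCr = 340 / 88.4 = 3.846 mg/dL
CrCl = (140 − 76) × 116.1 / (72 × 3.846) = 7430.4 / 276.91 ≈ 26.8 mL/min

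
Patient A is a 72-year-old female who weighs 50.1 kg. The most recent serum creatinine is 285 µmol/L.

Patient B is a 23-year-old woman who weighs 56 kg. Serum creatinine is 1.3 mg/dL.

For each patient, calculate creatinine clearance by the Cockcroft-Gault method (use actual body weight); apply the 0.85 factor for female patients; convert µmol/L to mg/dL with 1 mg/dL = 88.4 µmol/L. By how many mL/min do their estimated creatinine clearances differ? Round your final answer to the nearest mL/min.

47 mL/min

Patient A: SCr = 285 / 88.4 = 3.224 mg/dL
Patient A: CrCl = (140 − 72) × 50.1 / (72 × 3.224) × 0.85 = 3406.8 / 232.13 × 0.85 ≈ 12.5 mL/min
Patient B: CrCl = (140 − 23) × 56 / (72 × 1.3) × 0.85 = 6552.0 / 93.60 × 0.85 ≈ 59.5 mL/min
|12.5 − 59.5| = 47.0 mL/min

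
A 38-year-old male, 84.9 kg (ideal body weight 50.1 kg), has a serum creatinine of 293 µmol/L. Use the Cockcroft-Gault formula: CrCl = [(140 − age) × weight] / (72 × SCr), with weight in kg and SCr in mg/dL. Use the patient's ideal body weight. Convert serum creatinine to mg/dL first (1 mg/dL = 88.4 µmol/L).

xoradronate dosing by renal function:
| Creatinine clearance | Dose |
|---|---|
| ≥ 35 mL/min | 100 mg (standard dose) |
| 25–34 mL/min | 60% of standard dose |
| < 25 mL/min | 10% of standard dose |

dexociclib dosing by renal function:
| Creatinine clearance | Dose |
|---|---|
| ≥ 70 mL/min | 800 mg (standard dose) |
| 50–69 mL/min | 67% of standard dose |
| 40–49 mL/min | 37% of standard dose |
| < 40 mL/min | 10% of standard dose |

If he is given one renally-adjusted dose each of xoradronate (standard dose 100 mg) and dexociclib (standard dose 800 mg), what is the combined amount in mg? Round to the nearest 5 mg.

90 mg

SCr = 293 / 88.4 = 3.314 mg/dL
CrCl = (140 − 38) × 50.1 / (72 × 3.314) = 5110.2 / 238.61 ≈ 21.4 mL/min
CrCl ≈ 21 mL/min.
xoradronate: < 25 mL/min → 10% of 100 mg = 10 mg.
dexociclib: < 40 mL/min → 10% of 800 mg = 80 mg.
Total = 10 + 80 = 90 mg.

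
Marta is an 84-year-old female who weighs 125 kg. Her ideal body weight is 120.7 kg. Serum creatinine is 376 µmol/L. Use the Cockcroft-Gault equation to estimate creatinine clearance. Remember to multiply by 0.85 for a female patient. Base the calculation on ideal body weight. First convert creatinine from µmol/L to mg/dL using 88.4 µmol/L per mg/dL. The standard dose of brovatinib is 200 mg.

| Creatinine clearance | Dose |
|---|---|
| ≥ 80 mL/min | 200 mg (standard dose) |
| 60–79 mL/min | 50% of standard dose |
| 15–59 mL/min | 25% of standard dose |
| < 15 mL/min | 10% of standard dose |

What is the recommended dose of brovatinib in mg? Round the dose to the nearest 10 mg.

SCr = 376 / 88.4 = 4.253 mg/dL
CrCl = (140 − 84) × 120.7 / (72 × 4.253) × 0.85 = 6759.2 / 306.22 × 0.85 ≈ 18.8 mL/min
CrCl ≈ 19 mL/min → bracket 15–59 mL/min.
25% of 200 mg = 50 mg

50 mg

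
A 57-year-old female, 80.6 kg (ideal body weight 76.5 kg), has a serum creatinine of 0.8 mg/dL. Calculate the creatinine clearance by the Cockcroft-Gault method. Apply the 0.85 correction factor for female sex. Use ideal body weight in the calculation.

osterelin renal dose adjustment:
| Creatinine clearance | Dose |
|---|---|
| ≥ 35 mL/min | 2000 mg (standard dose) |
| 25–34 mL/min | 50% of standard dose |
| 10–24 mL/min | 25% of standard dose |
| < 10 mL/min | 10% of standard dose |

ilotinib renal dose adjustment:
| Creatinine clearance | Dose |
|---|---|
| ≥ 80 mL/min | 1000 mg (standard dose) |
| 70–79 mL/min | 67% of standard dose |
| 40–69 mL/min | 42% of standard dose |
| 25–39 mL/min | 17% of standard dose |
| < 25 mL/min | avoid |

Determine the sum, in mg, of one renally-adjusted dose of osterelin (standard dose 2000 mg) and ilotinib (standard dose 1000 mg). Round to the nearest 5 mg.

3000 mg

CrCl = (140 − 57) × 76.5 / (72 × 0.8) × 0.85 = 6349.5 / 57.60 × 0.85 ≈ 93.7 mL/min
CrCl ≈ 94 mL/min.
osterelin: ≥ 35 mL/min → 100% of 2000 mg = 2000 mg.
ilotinib: ≥ 80 mL/min → 100% of 1000 mg = 1000 mg.
Total = 2000 + 1000 = 3000 mg.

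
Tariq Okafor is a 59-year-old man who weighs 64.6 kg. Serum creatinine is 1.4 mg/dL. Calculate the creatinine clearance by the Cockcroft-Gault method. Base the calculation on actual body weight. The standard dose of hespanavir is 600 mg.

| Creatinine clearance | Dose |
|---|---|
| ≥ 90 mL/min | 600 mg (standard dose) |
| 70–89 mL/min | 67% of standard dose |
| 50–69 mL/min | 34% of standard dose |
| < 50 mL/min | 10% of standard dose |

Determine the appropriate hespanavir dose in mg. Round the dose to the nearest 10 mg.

200 mg

CrCl = (140 − 59) × 64.6 / (72 × 1.4) = 5232.6 / 100.80 ≈ 51.9 mL/min
CrCl ≈ 52 mL/min → bracket 50–69 mL/min.
34% of 600 mg = 204 mg → 200 mg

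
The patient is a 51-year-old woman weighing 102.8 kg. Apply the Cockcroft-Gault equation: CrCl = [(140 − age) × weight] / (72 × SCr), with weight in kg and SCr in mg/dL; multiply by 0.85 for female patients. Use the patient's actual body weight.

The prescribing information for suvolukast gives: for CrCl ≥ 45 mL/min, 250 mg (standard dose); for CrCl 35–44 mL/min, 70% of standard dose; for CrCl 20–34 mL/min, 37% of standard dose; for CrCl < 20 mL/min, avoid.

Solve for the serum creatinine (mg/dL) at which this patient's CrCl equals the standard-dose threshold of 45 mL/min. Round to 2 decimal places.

2.40 mg/dL

Standard dose requires CrCl ≥ 45 mL/min.
Set (140 − 51) × 102.8 × 0.85 / (72 × SCr) = 45
SCr = (140 − 51) × 102.8 × 0.85 / (72 × 45) = 2.400 mg/dL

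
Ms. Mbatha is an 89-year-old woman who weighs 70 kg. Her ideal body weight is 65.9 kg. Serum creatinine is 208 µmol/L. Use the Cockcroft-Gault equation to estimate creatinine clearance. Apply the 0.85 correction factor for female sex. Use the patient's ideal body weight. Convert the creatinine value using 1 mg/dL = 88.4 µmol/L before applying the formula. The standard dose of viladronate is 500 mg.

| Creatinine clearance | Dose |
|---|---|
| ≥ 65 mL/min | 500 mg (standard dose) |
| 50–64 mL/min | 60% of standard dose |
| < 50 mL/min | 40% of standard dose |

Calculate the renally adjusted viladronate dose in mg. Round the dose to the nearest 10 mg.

200 mg

SCr = 208 / 88.4 = 2.353 mg/dL
CrCl = (140 − 89) × 65.9 / (72 × 2.353) × 0.85 = 3360.9 / 169.42 × 0.85 ≈ 16.9 mL/min
CrCl ≈ 17 mL/min → bracket < 50 mL/min.
40% of 500 mg = 200 mg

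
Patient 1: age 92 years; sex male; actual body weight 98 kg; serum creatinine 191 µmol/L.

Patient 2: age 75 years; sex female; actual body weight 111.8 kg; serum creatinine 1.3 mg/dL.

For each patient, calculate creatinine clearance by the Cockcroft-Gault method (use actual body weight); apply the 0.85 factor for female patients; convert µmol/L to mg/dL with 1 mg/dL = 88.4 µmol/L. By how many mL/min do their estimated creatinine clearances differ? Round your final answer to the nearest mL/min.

36 mL/min

Patient 1: SCr = 191 / 88.4 = 2.161 mg/dL
Patient 1: CrCl = (140 − 92) × 98 / (72 × 2.161) = 4704.0 / 155.59 ≈ 30.2 mL/min
Patient 2: CrCl = (140 − 75) × 111.8 / (72 × 1.3) × 0.85 = 7267.0 / 93.60 × 0.85 ≈ 66.0 mL/min
|30.2 − 66.0| = 35.8 mL/min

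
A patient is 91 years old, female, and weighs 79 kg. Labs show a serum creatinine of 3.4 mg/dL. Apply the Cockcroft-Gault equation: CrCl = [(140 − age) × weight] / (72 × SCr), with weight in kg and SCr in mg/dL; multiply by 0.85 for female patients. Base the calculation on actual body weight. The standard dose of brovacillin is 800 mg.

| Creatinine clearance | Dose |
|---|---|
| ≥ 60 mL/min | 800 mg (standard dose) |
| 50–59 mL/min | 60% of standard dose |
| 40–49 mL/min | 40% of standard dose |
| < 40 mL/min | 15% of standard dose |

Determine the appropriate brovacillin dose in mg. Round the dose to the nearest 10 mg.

120 mg

CrCl = (140 − 91) × 79 / (72 × 3.4) × 0.85 = 3871.0 / 244.80 × 0.85 ≈ 13.4 mL/min
CrCl ≈ 13 mL/min → bracket < 40 mL/min.
15% of 800 mg = 120 mg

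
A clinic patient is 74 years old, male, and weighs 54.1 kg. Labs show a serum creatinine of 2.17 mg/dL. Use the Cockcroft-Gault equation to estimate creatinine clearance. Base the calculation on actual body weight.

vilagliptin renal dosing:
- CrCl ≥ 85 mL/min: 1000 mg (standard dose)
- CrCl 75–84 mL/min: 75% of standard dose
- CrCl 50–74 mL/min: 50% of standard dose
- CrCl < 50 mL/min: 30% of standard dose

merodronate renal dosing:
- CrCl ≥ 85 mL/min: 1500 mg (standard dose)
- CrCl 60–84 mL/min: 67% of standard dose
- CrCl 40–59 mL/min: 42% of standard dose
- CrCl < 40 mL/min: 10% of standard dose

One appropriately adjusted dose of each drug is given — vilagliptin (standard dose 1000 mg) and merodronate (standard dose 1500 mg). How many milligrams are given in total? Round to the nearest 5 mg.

450 mg

CrCl = (140 − 74) × 54.1 / (72 × 2.17) = 3570.6 / 156.24 ≈ 22.9 mL/min
CrCl ≈ 23 mL/min.
vilagliptin: < 50 mL/min → 30% of 1000 mg = 300 mg.
merodronate: < 40 mL/min → 10% of 1500 mg = 150 mg.
Total = 300 + 150 = 450 mg.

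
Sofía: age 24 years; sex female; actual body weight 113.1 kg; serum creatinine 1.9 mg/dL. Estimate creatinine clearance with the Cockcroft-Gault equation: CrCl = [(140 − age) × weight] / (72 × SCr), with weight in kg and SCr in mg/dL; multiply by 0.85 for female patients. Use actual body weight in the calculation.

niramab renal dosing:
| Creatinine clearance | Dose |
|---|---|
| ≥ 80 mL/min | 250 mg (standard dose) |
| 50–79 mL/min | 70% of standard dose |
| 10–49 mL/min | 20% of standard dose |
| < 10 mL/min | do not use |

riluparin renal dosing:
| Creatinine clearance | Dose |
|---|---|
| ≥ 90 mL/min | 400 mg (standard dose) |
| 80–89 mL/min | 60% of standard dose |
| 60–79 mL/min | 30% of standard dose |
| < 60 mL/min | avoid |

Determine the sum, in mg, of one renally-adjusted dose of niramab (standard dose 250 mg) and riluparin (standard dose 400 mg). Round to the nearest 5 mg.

CrCl = (140 − 24) × 113.1 / (72 × 1.9) × 0.85 = 13119.6 / 136.80 × 0.85 ≈ 81.5 mL/min
CrCl ≈ 82 mL/min.
niramab: ≥ 80 mL/min → 100% of 250 mg = 250 mg.
riluparin: 80–89 mL/min → 60% of 400 mg = 240 mg.
Total = 250 + 240 = 490 mg.

490 mg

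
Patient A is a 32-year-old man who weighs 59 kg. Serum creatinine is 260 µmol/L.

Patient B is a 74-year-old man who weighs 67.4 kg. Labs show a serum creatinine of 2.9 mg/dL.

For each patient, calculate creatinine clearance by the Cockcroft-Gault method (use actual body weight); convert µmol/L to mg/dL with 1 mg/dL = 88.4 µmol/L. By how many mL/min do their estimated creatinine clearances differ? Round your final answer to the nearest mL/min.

Patient A: SCr = 260 / 88.4 = 2.941 mg/dL
Patient A: CrCl = (140 − 32) × 59 / (72 × 2.941) = 6372.0 / 211.75 ≈ 30.1 mL/min
Patient B: CrCl = (140 − 74) × 67.4 / (72 × 2.9) = 4448.4 / 208.80 ≈ 21.3 mL/min
|30.1 − 21.3| = 8.8 mL/min

9 mL/min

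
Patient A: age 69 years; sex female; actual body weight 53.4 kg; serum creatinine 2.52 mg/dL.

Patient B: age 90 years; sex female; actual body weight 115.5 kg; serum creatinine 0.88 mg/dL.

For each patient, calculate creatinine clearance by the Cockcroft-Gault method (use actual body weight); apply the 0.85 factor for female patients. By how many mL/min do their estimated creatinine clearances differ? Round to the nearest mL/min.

Patient A: CrCl = (140 − 69) × 53.4 / (72 × 2.52) × 0.85 = 3791.4 / 181.44 × 0.85 ≈ 17.8 mL/min
Patient B: CrCl = (140 − 90) × 115.5 / (72 × 0.88) × 0.85 = 5775.0 / 63.36 × 0.85 ≈ 77.5 mL/min
|17.8 − 77.5| = 59.7 mL/min

60 mL/min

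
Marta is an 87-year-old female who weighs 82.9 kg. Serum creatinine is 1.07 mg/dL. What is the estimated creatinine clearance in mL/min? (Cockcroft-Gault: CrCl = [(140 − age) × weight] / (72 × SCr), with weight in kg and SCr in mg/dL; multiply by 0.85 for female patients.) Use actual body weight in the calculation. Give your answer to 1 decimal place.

48.5 mL/min

CrCl = (140 − 87) × 82.9 / (72 × 1.07) × 0.85 = 4393.7 / 77.04 × 0.85 ≈ 48.5 mL/min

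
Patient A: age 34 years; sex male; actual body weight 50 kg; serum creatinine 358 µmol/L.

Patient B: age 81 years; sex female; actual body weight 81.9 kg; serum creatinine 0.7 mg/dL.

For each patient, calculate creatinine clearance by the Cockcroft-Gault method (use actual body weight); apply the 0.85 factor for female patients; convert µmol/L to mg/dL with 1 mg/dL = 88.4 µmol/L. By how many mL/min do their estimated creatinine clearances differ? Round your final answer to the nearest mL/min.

Patient A: SCr = 358 / 88.4 = 4.05 mg/dL
Patient A: CrCl = (140 − 34) × 50 / (72 × 4.05) = 5300.0 / 291.60 ≈ 18.2 mL/min
Patient B: CrCl = (140 − 81) × 81.9 / (72 × 0.7) × 0.85 = 4832.1 / 50.40 × 0.85 ≈ 81.5 mL/min
|18.2 − 81.5| = 63.3 mL/min

63 mL/min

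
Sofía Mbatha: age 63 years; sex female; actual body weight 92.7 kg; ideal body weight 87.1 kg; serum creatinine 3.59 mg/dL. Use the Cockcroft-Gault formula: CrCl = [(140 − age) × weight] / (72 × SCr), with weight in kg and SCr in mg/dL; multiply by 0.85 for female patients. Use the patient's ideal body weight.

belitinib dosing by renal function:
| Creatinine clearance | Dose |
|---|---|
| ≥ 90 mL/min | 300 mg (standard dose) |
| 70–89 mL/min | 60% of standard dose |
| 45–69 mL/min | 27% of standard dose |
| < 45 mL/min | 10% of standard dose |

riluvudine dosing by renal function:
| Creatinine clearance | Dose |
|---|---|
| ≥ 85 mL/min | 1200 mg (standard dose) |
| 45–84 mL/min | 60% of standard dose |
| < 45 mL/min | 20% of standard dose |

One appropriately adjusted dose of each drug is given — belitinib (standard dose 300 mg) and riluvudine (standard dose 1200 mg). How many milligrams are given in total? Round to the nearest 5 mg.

270 mg

CrCl = (140 − 63) × 87.1 / (72 × 3.59) × 0.85 = 6706.7 / 258.48 × 0.85 ≈ 22.1 mL/min
CrCl ≈ 22 mL/min.
belitinib: < 45 mL/min → 10% of 300 mg = 30 mg.
riluvudine: < 45 mL/min → 20% of 1200 mg = 240 mg.
Total = 30 + 240 = 270 mg.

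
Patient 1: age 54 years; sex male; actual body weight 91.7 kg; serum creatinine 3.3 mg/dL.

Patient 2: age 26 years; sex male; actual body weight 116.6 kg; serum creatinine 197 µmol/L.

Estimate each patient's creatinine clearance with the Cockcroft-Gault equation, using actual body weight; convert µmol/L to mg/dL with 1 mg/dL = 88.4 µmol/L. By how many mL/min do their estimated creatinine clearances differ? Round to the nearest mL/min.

Patient 1: CrCl = (140 − 54) × 91.7 / (72 × 3.3) = 7886.2 / 237.60 ≈ 33.2 mL/min
Patient 2: SCr = 197 / 88.4 = 2.229 mg/dL
Patient 2: CrCl = (140 − 26) × 116.6 / (72 × 2.229) = 13292.4 / 160.49 ≈ 82.8 mL/min
|33.2 − 82.8| = 49.6 mL/min

50 mL/min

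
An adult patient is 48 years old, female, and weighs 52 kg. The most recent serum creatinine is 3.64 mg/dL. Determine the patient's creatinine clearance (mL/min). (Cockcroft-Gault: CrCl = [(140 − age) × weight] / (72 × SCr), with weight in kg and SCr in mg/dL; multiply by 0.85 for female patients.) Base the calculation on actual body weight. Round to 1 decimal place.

15.5 mL/min

CrCl = (140 − 48) × 52 / (72 × 3.64) × 0.85 = 4784.0 / 262.08 × 0.85 ≈ 15.5 mL/min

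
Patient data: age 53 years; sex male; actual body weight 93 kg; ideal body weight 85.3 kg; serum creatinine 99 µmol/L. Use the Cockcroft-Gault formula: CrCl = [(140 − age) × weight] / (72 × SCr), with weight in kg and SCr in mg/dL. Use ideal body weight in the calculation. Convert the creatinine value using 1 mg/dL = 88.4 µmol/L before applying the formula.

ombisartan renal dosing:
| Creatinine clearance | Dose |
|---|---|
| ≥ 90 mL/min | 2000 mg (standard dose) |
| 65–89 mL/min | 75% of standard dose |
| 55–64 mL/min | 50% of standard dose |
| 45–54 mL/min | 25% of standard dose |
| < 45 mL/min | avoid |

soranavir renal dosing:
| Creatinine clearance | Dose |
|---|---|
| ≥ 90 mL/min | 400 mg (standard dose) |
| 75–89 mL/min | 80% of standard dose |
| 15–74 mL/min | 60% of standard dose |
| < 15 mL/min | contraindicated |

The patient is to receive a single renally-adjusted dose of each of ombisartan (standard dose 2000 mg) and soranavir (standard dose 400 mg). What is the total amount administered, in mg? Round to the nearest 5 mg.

SCr = 99 / 88.4 = 1.12 mg/dL
CrCl = (140 − 53) × 85.3 / (72 × 1.12) = 7421.1 / 80.64 ≈ 92.0 mL/min
CrCl ≈ 92 mL/min.
ombisartan: ≥ 90 mL/min → 100% of 2000 mg = 2000 mg.
soranavir: ≥ 90 mL/min → 100% of 400 mg = 400 mg.
Total = 2000 + 400 = 2400 mg.

2400 mg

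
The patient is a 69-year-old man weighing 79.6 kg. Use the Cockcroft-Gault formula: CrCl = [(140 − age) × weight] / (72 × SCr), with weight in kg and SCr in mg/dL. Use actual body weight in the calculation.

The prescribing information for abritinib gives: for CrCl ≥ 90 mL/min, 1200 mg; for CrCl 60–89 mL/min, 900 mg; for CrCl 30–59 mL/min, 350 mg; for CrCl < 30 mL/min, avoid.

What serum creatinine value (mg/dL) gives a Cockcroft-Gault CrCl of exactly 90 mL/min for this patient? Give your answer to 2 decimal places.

Standard dose requires CrCl ≥ 90 mL/min.
Set (140 − 69) × 79.6 / (72 × SCr) = 90
SCr = (140 − 69) × 79.6 / (72 × 90) = 0.872 mg/dL

0.87 mg/dL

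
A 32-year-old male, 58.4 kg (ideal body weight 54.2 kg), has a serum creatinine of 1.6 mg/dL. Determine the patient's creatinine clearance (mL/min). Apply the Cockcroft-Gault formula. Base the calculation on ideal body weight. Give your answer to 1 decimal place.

CrCl = (140 − 32) × 54.2 / (72 × 1.6) = 5853.6 / 115.20 ≈ 50.8 mL/min

50.8 mL/min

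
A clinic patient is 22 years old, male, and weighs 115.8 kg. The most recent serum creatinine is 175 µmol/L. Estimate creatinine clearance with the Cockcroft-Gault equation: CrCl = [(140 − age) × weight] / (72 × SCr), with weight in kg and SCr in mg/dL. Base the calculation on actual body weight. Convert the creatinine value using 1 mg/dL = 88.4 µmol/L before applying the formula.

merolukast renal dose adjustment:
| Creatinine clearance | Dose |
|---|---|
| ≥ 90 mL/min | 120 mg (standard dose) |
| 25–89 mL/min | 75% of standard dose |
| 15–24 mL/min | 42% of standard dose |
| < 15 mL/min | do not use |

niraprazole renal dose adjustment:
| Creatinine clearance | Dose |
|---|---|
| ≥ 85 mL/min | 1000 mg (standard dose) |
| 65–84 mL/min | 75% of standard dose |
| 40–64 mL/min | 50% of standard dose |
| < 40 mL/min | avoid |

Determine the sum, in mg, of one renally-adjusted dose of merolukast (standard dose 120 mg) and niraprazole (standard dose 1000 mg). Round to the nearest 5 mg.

1120 mg

SCr = 175 / 88.4 = 1.98 mg/dL
CrCl = (140 − 22) × 115.8 / (72 × 1.98) = 13664.4 / 142.56 ≈ 95.9 mL/min
CrCl ≈ 96 mL/min.
merolukast: ≥ 90 mL/min → 100% of 120 mg = 120 mg.
niraprazole: ≥ 85 mL/min → 100% of 1000 mg = 1000 mg.
Total = 120 + 1000 = 1120 mg.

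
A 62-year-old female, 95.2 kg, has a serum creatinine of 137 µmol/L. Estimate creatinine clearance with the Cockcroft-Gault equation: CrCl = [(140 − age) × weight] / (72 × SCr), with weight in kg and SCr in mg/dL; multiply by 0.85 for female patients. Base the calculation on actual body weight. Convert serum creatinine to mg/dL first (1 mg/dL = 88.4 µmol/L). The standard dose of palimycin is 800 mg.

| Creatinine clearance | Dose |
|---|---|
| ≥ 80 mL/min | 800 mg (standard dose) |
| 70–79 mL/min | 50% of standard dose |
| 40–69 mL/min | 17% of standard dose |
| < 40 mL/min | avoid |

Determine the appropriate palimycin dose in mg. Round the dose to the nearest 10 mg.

140 mg

SCr = 137 / 88.4 = 1.55 mg/dL
CrCl = (140 − 62) × 95.2 / (72 × 1.55) × 0.85 = 7425.6 / 111.60 × 0.85 ≈ 56.6 mL/min
CrCl ≈ 57 mL/min → bracket 40–69 mL/min.
17% of 800 mg = 136 mg → 140 mg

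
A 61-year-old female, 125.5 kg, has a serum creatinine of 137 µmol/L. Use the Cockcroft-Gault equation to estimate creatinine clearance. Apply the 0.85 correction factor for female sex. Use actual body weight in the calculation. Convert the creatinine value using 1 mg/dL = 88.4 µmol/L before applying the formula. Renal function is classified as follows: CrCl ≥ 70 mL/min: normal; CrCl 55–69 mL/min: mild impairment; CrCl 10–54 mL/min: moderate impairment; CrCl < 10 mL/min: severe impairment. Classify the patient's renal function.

normal

SCr = 137 / 88.4 = 1.55 mg/dL
CrCl = (140 − 61) × 125.5 / (72 × 1.55) × 0.85 = 9914.5 / 111.60 × 0.85 ≈ 75.5 mL/min
76 mL/min falls in the 'normal' range.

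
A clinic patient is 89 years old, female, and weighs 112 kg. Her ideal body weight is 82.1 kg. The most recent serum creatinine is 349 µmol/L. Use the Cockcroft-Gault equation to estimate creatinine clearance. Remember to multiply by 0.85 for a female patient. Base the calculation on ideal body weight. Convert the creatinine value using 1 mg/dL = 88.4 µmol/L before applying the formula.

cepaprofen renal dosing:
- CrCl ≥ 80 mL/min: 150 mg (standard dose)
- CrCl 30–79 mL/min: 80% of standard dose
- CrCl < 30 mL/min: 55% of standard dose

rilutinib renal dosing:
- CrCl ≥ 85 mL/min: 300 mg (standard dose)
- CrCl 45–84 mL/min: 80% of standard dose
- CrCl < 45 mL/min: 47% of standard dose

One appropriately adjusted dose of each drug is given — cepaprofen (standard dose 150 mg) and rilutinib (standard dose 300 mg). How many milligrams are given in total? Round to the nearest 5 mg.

225 mg

SCr = 349 / 88.4 = 3.948 mg/dL
CrCl = (140 − 89) × 82.1 / (72 × 3.948) × 0.85 = 4187.1 / 284.26 × 0.85 ≈ 12.5 mL/min
CrCl ≈ 13 mL/min.
cepaprofen: < 30 mL/min → 55% of 150 mg = 82.5 mg.
rilutinib: < 45 mL/min → 47% of 300 mg = 141 mg.
Total = 82.5 + 141 = 223.5 mg.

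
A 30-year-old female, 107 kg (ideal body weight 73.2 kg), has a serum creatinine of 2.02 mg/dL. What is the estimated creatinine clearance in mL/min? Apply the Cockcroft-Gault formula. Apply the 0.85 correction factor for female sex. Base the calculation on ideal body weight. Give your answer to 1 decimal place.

CrCl = (140 − 30) × 73.2 / (72 × 2.02) × 0.85 = 8052.0 / 145.44 × 0.85 ≈ 47.1 mL/min

47.1 mL/min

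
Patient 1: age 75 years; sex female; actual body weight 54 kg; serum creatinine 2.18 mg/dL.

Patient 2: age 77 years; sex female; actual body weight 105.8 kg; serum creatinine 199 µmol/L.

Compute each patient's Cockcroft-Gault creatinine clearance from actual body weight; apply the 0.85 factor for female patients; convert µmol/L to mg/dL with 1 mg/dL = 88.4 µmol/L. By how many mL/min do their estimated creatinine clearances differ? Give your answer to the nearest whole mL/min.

16 mL/min

Patient 1: CrCl = (140 − 75) × 54 / (72 × 2.18) × 0.85 = 3510.0 / 156.96 × 0.85 ≈ 19.0 mL/min
Patient 2: SCr = 199 / 88.4 = 2.251 mg/dL
Patient 2: CrCl = (140 − 77) × 105.8 / (72 × 2.251) × 0.85 = 6665.4 / 162.07 × 0.85 ≈ 35.0 mL/min
|19.0 − 35.0| = 16.0 mL/min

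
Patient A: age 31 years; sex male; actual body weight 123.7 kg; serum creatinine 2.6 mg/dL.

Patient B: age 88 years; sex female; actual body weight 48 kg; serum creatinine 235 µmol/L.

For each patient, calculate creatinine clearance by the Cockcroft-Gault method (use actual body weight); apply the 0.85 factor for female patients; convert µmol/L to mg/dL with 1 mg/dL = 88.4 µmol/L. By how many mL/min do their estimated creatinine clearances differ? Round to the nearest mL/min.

61 mL/min

Patient A: CrCl = (140 − 31) × 123.7 / (72 × 2.6) = 13483.3 / 187.20 ≈ 72.0 mL/min
Patient B: SCr = 235 / 88.4 = 2.658 mg/dL
Patient B: CrCl = (140 − 88) × 48 / (72 × 2.658) × 0.85 = 2496.0 / 191.38 × 0.85 ≈ 11.1 mL/min
|72.0 − 11.1| = 60.9 mL/min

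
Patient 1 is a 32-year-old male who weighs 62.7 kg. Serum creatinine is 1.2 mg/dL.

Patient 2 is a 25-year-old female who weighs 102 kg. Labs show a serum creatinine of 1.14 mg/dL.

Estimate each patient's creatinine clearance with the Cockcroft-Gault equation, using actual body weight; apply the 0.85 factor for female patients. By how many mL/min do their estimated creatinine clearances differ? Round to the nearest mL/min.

Patient 1: CrCl = (140 − 32) × 62.7 / (72 × 1.2) = 6771.6 / 86.40 ≈ 78.4 mL/min
Patient 2: CrCl = (140 − 25) × 102 / (72 × 1.14) × 0.85 = 11730.0 / 82.08 × 0.85 ≈ 121.5 mL/min
|78.4 − 121.5| = 43.1 mL/min

43 mL/min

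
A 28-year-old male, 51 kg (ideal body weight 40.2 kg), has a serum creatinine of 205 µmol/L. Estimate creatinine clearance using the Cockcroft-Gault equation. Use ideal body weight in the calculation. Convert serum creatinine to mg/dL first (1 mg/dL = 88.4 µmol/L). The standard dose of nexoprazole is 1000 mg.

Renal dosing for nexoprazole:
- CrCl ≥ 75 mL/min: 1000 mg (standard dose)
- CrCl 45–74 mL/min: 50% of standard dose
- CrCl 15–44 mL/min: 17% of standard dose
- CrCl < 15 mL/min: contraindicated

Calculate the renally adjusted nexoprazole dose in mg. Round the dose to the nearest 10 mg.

170 mg

SCr = 205 / 88.4 = 2.319 mg/dL
CrCl = (140 − 28) × 40.2 / (72 × 2.319) = 4502.4 / 166.97 ≈ 27.0 mL/min
CrCl ≈ 27 mL/min → bracket 15–44 mL/min.
17% of 1000 mg = 170 mg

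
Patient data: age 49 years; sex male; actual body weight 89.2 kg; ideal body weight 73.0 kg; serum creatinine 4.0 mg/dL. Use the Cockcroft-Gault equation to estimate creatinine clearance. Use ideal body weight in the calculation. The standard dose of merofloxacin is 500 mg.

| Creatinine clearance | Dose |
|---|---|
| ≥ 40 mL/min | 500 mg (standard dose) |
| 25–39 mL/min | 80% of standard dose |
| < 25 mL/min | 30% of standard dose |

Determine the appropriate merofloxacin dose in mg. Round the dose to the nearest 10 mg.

CrCl = (140 − 49) × 73 / (72 × 4) = 6643.0 / 288.00 ≈ 23.1 mL/min
CrCl ≈ 23 mL/min → bracket < 25 mL/min.
30% of 500 mg = 150 mg

150 mg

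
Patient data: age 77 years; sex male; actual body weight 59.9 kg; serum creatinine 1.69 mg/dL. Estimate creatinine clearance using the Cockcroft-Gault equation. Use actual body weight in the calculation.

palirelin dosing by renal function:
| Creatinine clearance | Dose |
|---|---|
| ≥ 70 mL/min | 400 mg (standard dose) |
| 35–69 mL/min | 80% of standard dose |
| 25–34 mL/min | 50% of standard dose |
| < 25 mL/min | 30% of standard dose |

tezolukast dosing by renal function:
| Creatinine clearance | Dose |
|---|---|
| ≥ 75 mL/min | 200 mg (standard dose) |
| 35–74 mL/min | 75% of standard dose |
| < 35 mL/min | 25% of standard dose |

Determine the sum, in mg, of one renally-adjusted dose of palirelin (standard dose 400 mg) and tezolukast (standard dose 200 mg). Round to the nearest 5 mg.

250 mg

CrCl = (140 − 77) × 59.9 / (72 × 1.69) = 3773.7 / 121.68 ≈ 31.0 mL/min
CrCl ≈ 31 mL/min.
palirelin: 25–34 mL/min → 50% of 400 mg = 200 mg.
tezolukast: < 35 mL/min → 25% of 200 mg = 50 mg.
Total = 200 + 50 = 250 mg.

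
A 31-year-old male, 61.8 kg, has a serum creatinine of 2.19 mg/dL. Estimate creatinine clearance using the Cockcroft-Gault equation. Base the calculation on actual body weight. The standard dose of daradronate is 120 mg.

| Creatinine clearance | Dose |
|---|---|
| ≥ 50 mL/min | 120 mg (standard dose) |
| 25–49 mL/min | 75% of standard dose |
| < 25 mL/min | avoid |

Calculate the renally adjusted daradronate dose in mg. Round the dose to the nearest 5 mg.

90 mg

CrCl = (140 − 31) × 61.8 / (72 × 2.19) = 6736.2 / 157.68 ≈ 42.7 mL/min
CrCl ≈ 43 mL/min → bracket 25–49 mL/min.
75% of 120 mg = 90 mg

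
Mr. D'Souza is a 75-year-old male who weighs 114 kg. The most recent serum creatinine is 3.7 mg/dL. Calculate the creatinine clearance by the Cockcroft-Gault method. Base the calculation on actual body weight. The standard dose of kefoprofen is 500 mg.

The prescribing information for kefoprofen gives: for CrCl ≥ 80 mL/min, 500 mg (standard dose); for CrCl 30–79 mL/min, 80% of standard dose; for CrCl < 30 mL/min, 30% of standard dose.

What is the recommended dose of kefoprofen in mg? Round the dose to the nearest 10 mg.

150 mg

CrCl = (140 − 75) × 114 / (72 × 3.7) = 7410.0 / 266.40 ≈ 27.8 mL/min
CrCl ≈ 28 mL/min → bracket < 30 mL/min.
30% of 500 mg = 150 mg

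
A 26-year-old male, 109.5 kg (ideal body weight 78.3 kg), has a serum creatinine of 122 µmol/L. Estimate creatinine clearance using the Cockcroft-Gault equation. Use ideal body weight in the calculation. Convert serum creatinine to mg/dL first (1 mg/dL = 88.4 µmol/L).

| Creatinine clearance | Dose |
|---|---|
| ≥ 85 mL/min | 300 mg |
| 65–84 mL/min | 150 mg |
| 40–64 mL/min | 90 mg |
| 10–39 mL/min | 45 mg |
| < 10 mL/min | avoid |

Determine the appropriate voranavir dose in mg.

SCr = 122 / 88.4 = 1.38 mg/dL
CrCl = (140 − 26) × 78.3 / (72 × 1.38) = 8926.2 / 99.36 ≈ 89.8 mL/min
CrCl ≈ 90 mL/min → bracket ≥ 85 mL/min.
Dose for this bracket: 300 mg.

300 mg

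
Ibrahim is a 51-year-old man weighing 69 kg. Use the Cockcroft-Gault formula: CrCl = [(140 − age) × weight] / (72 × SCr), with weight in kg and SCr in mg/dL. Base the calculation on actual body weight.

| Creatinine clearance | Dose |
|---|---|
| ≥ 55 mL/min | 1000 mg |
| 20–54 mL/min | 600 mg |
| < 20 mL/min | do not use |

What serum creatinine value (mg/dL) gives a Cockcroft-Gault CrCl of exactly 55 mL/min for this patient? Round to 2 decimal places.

1.55 mg/dL

Standard dose requires CrCl ≥ 55 mL/min.
Set (140 − 51) × 69 / (72 × SCr) = 55
SCr = (140 − 51) × 69 / (72 × 55) = 1.551 mg/dL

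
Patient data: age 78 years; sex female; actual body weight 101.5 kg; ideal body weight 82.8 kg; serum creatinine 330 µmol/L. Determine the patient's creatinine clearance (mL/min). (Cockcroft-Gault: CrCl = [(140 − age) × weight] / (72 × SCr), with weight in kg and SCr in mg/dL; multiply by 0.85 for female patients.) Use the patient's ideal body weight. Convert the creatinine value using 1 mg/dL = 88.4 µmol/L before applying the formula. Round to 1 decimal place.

SCr = 330 / 88.4 = 3.733 mg/dL
CrCl = (140 − 78) × 82.8 / (72 × 3.733) × 0.85 = 5133.6 / 268.78 × 0.85 ≈ 16.2 mL/min

16.2 mL/min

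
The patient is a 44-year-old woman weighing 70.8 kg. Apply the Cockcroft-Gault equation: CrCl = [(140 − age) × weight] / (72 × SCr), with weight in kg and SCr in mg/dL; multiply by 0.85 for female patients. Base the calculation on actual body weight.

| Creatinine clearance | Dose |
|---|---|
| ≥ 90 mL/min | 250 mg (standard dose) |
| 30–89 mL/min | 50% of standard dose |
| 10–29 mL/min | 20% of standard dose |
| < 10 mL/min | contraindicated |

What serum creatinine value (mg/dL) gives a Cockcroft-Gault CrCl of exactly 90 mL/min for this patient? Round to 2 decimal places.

0.89 mg/dL

Standard dose requires CrCl ≥ 90 mL/min.
Set (140 − 44) × 70.8 × 0.85 / (72 × SCr) = 90
SCr = (140 − 44) × 70.8 × 0.85 / (72 × 90) = 0.892 mg/dL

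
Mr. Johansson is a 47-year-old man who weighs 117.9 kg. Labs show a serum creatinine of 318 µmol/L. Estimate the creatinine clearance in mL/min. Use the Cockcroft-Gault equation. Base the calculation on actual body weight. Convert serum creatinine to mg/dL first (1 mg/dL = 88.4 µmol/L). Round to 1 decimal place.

42.3 mL/min

SCr = 318 / 88.4 = 3.597 mg/dL
CrCl = (140 − 47) × 117.9 / (72 × 3.597) = 10964.7 / 258.98 ≈ 42.3 mL/min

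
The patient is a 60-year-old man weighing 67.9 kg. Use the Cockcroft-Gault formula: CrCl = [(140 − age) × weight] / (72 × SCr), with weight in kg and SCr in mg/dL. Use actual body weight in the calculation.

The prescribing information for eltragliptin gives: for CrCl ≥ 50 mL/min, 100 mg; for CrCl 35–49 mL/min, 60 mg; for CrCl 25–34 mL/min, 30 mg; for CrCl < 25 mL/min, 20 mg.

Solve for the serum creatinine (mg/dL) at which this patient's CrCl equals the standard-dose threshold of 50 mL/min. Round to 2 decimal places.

1.51 mg/dL

Standard dose requires CrCl ≥ 50 mL/min.
Set (140 − 60) × 67.9 / (72 × SCr) = 50
SCr = (140 − 60) × 67.9 / (72 × 50) = 1.509 mg/dL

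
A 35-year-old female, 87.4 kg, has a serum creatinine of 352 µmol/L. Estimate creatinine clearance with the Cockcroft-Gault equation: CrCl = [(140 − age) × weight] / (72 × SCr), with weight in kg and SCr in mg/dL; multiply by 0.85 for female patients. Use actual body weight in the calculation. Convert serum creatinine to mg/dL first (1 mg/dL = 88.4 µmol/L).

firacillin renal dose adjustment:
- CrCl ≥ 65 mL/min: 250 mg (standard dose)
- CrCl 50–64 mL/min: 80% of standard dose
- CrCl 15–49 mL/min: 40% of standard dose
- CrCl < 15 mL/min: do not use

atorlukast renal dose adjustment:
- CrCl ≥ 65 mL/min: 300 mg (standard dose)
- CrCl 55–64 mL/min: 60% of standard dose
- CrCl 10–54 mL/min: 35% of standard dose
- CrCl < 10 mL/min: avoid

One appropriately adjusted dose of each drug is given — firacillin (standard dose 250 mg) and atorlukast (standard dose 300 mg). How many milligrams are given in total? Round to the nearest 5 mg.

205 mg

SCr = 352 / 88.4 = 3.982 mg/dL
CrCl = (140 − 35) × 87.4 / (72 × 3.982) × 0.85 = 9177.0 / 286.70 × 0.85 ≈ 27.2 mL/min
CrCl ≈ 27 mL/min.
firacillin: 15–49 mL/min → 40% of 250 mg = 100 mg.
atorlukast: 10–54 mL/min → 35% of 300 mg = 105 mg.
Total = 100 + 105 = 205 mg.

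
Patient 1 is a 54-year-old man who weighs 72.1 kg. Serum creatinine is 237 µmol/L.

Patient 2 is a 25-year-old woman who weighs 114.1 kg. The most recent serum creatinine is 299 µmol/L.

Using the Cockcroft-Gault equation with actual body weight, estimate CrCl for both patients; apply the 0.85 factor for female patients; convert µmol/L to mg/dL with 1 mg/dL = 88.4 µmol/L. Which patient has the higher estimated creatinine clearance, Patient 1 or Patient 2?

Patient 2

Patient 1: SCr = 237 / 88.4 = 2.681 mg/dL
Patient 1: CrCl = (140 − 54) × 72.1 / (72 × 2.681) = 6200.6 / 193.03 ≈ 32.1 mL/min
Patient 2: SCr = 299 / 88.4 = 3.382 mg/dL
Patient 2: CrCl = (140 − 25) × 114.1 / (72 × 3.382) × 0.85 = 13121.5 / 243.50 × 0.85 ≈ 45.8 mL/min
32.1 vs 45.8 mL/min → Patient 2 is higher.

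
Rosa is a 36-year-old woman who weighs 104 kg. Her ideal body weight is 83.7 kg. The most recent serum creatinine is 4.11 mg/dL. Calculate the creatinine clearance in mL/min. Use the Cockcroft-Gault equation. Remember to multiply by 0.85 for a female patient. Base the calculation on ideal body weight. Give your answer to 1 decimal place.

25.0 mL/min

CrCl = (140 − 36) × 83.7 / (72 × 4.11) × 0.85 = 8704.8 / 295.92 × 0.85 ≈ 25.0 mL/min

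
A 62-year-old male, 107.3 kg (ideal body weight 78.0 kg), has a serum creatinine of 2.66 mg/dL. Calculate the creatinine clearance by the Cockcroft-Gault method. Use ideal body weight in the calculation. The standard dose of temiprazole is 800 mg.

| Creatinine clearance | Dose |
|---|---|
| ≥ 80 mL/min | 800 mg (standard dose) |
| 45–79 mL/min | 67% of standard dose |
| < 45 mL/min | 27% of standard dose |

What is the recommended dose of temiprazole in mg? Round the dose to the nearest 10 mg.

CrCl = (140 − 62) × 78 / (72 × 2.66) = 6084.0 / 191.52 ≈ 31.8 mL/min
CrCl ≈ 32 mL/min → bracket < 45 mL/min.
27% of 800 mg = 216 mg → 220 mg

220 mg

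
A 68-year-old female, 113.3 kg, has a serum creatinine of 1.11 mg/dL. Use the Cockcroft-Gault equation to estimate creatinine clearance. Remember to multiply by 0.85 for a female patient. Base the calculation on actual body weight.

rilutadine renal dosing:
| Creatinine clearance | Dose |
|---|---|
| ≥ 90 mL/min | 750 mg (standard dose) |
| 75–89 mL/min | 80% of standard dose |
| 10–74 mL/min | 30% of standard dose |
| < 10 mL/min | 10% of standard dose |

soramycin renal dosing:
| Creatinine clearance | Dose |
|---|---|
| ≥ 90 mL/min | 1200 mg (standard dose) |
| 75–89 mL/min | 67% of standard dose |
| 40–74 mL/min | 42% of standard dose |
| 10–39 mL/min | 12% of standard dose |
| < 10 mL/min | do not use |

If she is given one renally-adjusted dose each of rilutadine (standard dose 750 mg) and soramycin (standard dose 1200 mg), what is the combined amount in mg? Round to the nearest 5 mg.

CrCl = (140 − 68) × 113.3 / (72 × 1.11) × 0.85 = 8157.6 / 79.92 × 0.85 ≈ 86.8 mL/min
CrCl ≈ 87 mL/min.
rilutadine: 75–89 mL/min → 80% of 750 mg = 600 mg.
soramycin: 75–89 mL/min → 67% of 1200 mg = 804 mg.
Total = 600 + 804 = 1404 mg.

1405 mg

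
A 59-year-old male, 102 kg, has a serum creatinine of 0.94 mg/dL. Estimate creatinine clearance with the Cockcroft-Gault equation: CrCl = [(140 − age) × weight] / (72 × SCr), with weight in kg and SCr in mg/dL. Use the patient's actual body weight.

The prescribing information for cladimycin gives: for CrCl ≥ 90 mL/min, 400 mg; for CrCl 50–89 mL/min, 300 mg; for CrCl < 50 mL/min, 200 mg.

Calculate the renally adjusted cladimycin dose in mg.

CrCl = (140 − 59) × 102 / (72 × 0.94) = 8262.0 / 67.68 ≈ 122.1 mL/min
CrCl ≈ 122 mL/min → bracket ≥ 90 mL/min.
Dose for this bracket: 400 mg.

400 mg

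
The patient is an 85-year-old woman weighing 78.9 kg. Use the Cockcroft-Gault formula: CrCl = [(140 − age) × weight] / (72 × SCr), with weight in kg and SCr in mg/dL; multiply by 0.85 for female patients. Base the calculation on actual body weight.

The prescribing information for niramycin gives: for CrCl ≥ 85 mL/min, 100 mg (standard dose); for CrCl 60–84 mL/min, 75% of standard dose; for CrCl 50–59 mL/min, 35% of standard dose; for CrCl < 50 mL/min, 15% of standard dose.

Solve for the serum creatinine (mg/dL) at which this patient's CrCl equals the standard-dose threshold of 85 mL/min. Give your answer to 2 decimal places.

0.60 mg/dL

Standard dose requires CrCl ≥ 85 mL/min.
Set (140 − 85) × 78.9 × 0.85 / (72 × SCr) = 85
SCr = (140 − 85) × 78.9 × 0.85 / (72 × 85) = 0.603 mg/dL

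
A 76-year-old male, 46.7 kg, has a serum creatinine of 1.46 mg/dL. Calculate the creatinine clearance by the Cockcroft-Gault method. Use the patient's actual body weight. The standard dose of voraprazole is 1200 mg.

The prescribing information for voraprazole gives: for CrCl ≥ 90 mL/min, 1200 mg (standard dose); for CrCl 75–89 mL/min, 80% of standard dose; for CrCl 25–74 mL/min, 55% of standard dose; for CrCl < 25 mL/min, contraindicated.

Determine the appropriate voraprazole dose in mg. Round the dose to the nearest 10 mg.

CrCl = (140 − 76) × 46.7 / (72 × 1.46) = 2988.8 / 105.12 ≈ 28.4 mL/min
CrCl ≈ 28 mL/min → bracket 25–74 mL/min.
55% of 1200 mg = 660 mg

660 mg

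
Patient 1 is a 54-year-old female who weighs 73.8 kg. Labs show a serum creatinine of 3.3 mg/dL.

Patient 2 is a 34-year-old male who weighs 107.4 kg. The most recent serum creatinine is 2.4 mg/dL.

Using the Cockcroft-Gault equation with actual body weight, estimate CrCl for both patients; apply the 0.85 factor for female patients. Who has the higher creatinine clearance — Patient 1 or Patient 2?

Patient 2

Patient 1: CrCl = (140 − 54) × 73.8 / (72 × 3.3) × 0.85 = 6346.8 / 237.60 × 0.85 ≈ 22.7 mL/min
Patient 2: CrCl = (140 − 34) × 107.4 / (72 × 2.4) = 11384.4 / 172.80 ≈ 65.9 mL/min
22.7 vs 65.9 mL/min → Patient 2 is higher.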